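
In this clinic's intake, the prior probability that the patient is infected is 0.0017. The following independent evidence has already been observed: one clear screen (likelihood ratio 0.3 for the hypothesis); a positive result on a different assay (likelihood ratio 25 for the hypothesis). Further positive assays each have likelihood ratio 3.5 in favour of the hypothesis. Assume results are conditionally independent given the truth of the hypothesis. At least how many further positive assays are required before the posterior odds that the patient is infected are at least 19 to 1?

Prior odds = 0.0017/0.9983 = 17/9983.
Combined Bayes factor of the evidence already in hand = 0.3 × 25 = 7.5.
Odds after that evidence = (17/9983) × 7.5 = 255/19966.
Target odds = 19.
Need 3.5ⁿ ≥ 19 ÷ (255/19966) = 379354/255.
3.5⁵ = 525.21875 falls short of 379354/255 but 3.5⁶ = 1838.265625 reaches it, so n = 6.

6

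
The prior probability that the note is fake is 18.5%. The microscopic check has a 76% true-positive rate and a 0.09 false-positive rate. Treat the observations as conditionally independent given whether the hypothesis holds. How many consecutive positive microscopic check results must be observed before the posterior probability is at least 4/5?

2

Prior odds = 0.185/0.815 = 37/163.
Likelihood ratio of a positive result = 0.76/0.09 = 76/9.
Target posterior odds = 0.8/0.2 = 4.
Require (76/9)ⁿ ≥ 4 ÷ (37/163) = 652/37.
(76/9)¹ = 76/9 falls short of 652/37 but (76/9)² = 5776/81 reaches it, so n = 2.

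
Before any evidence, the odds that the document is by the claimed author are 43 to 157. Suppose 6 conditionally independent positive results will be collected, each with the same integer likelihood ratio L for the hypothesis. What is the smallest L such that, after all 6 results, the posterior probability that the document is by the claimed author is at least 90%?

2

Prior odds = 43/157.
Target odds = 0.9/0.1 = 9.
Need L⁶ ≥ 9 ÷ (43/157) = 1413/43.
1⁶ = 1 < 1413/43 ≤ 64 = 2⁶, so L = 2.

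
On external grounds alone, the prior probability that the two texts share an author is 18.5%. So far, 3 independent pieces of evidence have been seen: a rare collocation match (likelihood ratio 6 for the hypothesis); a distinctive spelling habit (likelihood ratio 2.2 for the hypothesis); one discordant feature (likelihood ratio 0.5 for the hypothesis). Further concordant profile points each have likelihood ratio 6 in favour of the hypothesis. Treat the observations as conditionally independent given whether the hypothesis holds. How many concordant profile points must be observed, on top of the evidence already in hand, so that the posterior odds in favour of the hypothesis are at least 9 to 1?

2

Prior odds = 0.185/0.815 = 37/163.
Combined Bayes factor of the evidence already in hand = 6 × 2.2 × 0.5 = 6.6.
Odds after that evidence = (37/163) × 6.6 = 1221/815.
Target odds = 9.
Need 6ⁿ ≥ 9 ÷ (1221/815) = 2445/407.
6¹ = 6 falls short of 2445/407 but 6² = 36 reaches it, so n = 2.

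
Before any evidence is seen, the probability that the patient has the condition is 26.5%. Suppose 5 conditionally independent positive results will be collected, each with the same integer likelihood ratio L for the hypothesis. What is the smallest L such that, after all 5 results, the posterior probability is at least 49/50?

Prior odds = 0.265/0.735 = 53/147.
Target odds = 0.98/0.02 = 49.
Need L⁵ ≥ 49 ÷ (53/147) = 7203/53.
2⁵ = 32 < 7203/53 ≤ 243 = 3⁵, so L = 3.

3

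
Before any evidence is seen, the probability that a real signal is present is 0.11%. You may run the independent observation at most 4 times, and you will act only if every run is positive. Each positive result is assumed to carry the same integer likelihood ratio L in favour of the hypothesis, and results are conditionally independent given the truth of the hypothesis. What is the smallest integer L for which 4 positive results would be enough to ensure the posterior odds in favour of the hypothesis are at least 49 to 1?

15

Prior odds = 0.0011/0.9989 = 11/9989.
Target odds = 49.
Need L⁴ ≥ 49 ÷ (11/9989) = 489461/11.
14⁴ = 38416 < 489461/11 ≤ 50625 = 15⁴, so L = 15.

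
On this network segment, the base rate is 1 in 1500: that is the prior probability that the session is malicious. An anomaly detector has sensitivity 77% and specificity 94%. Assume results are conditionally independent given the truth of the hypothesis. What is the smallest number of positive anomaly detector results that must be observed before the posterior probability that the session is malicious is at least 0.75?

Prior odds: (1/1500) ÷ (1499/1500) = 1/1499.
False-positive rate = 1 − 0.94 = 0.06; likelihood ratio of a positive = 0.77/0.06 = 77/6.
Target odds: 0.75 ÷ 0.25 = 3.
Require (77/6)ⁿ ≥ 3 ÷ (1/1499) = 4497.
(77/6)³ = 456533/216 falls short of 4497 but (77/6)⁴ = 35153041/1296 reaches it, so n = 4.

4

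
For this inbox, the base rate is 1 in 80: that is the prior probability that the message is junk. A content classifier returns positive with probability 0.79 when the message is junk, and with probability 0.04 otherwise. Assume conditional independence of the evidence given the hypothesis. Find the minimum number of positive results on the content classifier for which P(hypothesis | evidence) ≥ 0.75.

2

Prior odds = 0.0125/0.9875 = 1/79.
Likelihood ratio of a positive result = 0.79/0.04 = 19.75.
Target posterior odds = 0.75/0.25 = 3.
Need (1/79) × 19.75ⁿ ≥ 3, i.e. 19.75ⁿ ≥ 237.
19.75¹ = 19.75 falls short of 237 but 19.75² = 390.0625 reaches it, so n = 2.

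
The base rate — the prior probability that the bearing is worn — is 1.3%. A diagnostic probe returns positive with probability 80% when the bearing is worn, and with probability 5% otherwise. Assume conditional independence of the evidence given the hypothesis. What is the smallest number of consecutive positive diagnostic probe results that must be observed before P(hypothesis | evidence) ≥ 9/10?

Prior odds = 0.013/0.987 = 13/987.
Likelihood ratio of a positive result = 0.8/0.05 = 16.
Target posterior odds = 0.9/0.1 = 9.
Need (13/987) × 16ⁿ ≥ 9, i.e. 16ⁿ ≥ 8883/13.
16² = 256 falls short of 8883/13 but 16³ = 4096 reaches it, so n = 3.

3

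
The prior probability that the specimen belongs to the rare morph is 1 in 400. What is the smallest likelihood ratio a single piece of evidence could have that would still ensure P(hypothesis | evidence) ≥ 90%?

3591

Prior odds = 0.0025/0.9975 = 1/399.
Target odds = 0.9/0.1 = 9.
Required Bayes factor = 9 ÷ (1/399) = 3591.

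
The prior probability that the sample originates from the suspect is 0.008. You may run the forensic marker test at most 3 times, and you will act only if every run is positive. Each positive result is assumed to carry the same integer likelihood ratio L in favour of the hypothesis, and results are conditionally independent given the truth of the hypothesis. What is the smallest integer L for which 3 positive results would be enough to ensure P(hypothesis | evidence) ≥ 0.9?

Prior odds = 0.008/0.992 = 1/124.
Target odds = 0.9/0.1 = 9.
Need L³ ≥ 9 ÷ (1/124) = 1116.
10³ = 1000 < 1116 ≤ 1331 = 11³, so L = 11.

11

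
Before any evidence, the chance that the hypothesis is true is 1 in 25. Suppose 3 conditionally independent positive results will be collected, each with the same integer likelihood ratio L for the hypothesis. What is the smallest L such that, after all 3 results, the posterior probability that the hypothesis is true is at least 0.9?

6

Prior odds = 0.04/0.96 = 1/24.
Target odds = 0.9/0.1 = 9.
Need L³ ≥ 9 ÷ (1/24) = 216.
5³ = 125 < 216 ≤ 216 = 6³, so L = 6.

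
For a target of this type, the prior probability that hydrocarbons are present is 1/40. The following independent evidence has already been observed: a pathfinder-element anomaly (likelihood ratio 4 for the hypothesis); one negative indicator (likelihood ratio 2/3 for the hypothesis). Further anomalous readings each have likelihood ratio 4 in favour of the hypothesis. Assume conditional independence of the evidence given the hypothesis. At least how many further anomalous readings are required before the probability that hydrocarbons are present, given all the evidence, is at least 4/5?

Prior odds = 0.025/0.975 = 1/39.
Combined Bayes factor of the evidence already in hand = 4 × (2/3) = 8/3.
Odds after that evidence = (1/39) × 8/3 = 8/117.
Target odds = 0.8/0.2 = 4.
Need 4ⁿ ≥ 4 ÷ (8/117) = 58.5.
4² = 16 falls short of 58.5 but 4³ = 64 reaches it, so n = 3.

3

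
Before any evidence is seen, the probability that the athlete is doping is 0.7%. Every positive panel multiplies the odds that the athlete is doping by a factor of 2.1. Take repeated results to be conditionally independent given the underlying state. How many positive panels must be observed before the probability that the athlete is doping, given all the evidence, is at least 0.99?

Prior odds = 0.007/0.993 = 7/993.
Likelihood ratio per positive panel = 2.1.
Target posterior odds = 0.99/0.01 = 99.
Need (7/993) × 2.1ⁿ ≥ 99, i.e. 2.1ⁿ ≥ 98307/7.
2.1¹² ≈7355.83 falls short of 98307/7 but 2.1¹³ ≈15447.2 reaches it, so n = 13.

13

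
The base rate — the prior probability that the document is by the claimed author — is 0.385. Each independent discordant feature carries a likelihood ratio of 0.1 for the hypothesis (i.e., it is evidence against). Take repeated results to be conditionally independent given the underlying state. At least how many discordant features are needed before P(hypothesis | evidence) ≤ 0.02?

Prior odds: 0.385 ÷ 0.615 = 77/123.
Likelihood ratio per discordant feature = 0.1.
Target odds: 0.02 ÷ 0.98 = 1/49.
Need (77/123) × 0.1ⁿ ≤ 1/49, i.e. 0.1ⁿ ≤ 123/3773.
0.1¹ = 0.1 is still above 123/3773 but 0.1² = 0.01 is at or below it, so n = 2.

2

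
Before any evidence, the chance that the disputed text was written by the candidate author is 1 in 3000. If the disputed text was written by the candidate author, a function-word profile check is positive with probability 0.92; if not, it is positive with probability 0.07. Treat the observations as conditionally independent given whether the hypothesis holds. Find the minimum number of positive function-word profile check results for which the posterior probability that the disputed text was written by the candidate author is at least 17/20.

4

Prior odds = (1/3000)/(2999/3000) = 1/2999.
Likelihood ratio of a positive = 0.92/0.07 = 92/7.
Target posterior odds = 0.85/0.15 = 17/3.
Need (1/2999) × (92/7)ⁿ ≥ 17/3, i.e. (92/7)ⁿ ≥ 50983/3.
(92/7)³ = 778688/343 falls short of 50983/3 but (92/7)⁴ = 71639296/2401 reaches it, so n = 4.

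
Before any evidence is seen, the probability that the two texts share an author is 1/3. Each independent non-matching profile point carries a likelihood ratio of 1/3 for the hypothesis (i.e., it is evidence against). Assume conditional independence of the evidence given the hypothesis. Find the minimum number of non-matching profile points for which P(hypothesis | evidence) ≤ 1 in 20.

3

Prior odds: (1/3) ÷ (2/3) = 0.5.
Likelihood ratio per non-matching profile point = 1/3.
Target odds: 0.05 ÷ 0.95 = 1/19.
Require (1/3)ⁿ ≤ 1/19 ÷ 0.5 = 2/19.
(1/3)² = 1/9 is still above 2/19 but (1/3)³ = 1/27 is at or below it, so n = 3.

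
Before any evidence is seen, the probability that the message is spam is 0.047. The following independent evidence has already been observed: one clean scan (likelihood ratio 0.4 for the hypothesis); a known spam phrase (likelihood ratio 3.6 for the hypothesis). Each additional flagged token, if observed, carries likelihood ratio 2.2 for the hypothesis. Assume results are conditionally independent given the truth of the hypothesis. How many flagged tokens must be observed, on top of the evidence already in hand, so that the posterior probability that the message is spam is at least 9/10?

7

Prior odds = 0.047/0.953 = 47/953.
Combined Bayes factor of the evidence already in hand = 0.4 × 3.6 = 1.44.
Odds after that evidence = (47/953) × 1.44 = 1692/23825.
Target odds = 0.9/0.1 = 9.
Need 2.2ⁿ ≥ 9 ÷ (1692/23825) = 23825/188.
2.2⁶ = 1771561/15625 falls short of 23825/188 but 2.2⁷ = 19487171/78125 reaches it, so n = 7.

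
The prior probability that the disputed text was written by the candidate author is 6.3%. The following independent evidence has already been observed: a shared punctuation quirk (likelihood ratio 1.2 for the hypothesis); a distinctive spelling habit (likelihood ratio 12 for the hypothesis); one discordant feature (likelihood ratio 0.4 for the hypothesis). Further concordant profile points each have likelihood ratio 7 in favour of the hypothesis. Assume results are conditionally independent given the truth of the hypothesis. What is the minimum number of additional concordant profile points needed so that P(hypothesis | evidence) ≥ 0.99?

3

Prior odds = 0.063/0.937 = 63/937.
Combined Bayes factor of the evidence already in hand = 1.2 × 12 × 0.4 = 5.76.
Odds after that evidence = (63/937) × 5.76 = 9072/23425.
Target odds = 0.99/0.01 = 99.
Need 7ⁿ ≥ 99 ÷ (9072/23425) = 257675/1008.
7² = 49 falls short of 257675/1008 but 7³ = 343 reaches it, so n = 3.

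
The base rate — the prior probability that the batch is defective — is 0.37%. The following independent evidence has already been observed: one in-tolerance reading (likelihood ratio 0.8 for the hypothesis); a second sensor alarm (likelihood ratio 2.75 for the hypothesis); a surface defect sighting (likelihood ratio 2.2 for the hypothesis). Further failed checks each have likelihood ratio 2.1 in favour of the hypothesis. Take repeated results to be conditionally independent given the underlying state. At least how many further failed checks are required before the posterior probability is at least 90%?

Prior odds = 0.0037/0.9963 = 37/9963.
Combined Bayes factor of the evidence already in hand = 0.8 × 2.75 × 2.2 = 4.84.
Odds after that evidence = (37/9963) × 4.84 = 4477/249075.
Target odds = 0.9/0.1 = 9.
Need 2.1ⁿ ≥ 9 ÷ (4477/249075) = 2241675/4477.
2.1⁸ ≈378.229 falls short of 2241675/4477 but 2.1⁹ ≈794.28 reaches it, so n = 9.

9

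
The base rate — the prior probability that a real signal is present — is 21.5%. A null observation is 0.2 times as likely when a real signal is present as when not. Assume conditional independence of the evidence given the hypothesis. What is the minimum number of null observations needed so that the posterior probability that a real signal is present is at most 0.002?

Prior odds: 0.215 ÷ 0.785 = 43/157.
Likelihood ratio per null observation = 0.2.
Target posterior odds = 0.002/0.998 = 1/499.
Require 0.2ⁿ ≤ 1/499 ÷ (43/157) = 157/21457.
0.2³ = 0.008 is still above 157/21457 but 0.2⁴ = 0.0016 is at or below it, so n = 4.

4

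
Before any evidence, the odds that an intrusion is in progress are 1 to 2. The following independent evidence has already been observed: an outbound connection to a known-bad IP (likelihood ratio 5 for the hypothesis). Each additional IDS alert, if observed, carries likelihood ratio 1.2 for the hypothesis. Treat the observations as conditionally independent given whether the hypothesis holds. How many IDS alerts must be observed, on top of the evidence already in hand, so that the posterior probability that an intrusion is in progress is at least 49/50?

Prior odds = 0.5.
Bayes factor of the evidence already in hand = 5.
Odds after that evidence = 0.5 × 5 = 2.5.
Target odds = 0.98/0.02 = 49.
Need 1.2ⁿ ≥ 49 ÷ 2.5 = 19.6.
1.2¹⁶ ≈18.4884 falls short of 19.6 but 1.2¹⁷ ≈22.1861 reaches it, so n = 17.

17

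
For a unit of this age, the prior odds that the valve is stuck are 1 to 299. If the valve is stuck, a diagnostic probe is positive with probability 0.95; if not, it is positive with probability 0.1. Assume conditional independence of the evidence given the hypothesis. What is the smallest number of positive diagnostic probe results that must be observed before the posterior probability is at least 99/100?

Prior odds = 1/299.
Likelihood ratio of a positive = 0.95/0.1 = 9.5.
Target odds: 0.99 ÷ 0.01 = 99.
Require 9.5ⁿ ≥ 99 ÷ (1/299) = 29601.
9.5⁴ = 8145.0625 falls short of 29601 but 9.5⁵ = 77378.09375 reaches it, so n = 5.

5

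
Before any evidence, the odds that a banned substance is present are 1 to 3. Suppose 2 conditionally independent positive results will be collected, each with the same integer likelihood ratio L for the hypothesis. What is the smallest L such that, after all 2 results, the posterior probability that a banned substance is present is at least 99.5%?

Prior odds = 1/3.
Target odds = 0.995/0.005 = 199.
Need L² ≥ 199 ÷ (1/3) = 597.
24² = 576 < 597 ≤ 625 = 25², so L = 25.

25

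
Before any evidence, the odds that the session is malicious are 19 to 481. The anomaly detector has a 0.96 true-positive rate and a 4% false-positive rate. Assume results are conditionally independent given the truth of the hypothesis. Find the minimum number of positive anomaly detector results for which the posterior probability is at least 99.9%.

4

Prior odds = 19/481.
Likelihood ratio of a positive result = 0.96/0.04 = 24.
Target posterior odds = 0.999/0.001 = 999.
Need (19/481) × 24ⁿ ≥ 999, i.e. 24ⁿ ≥ 480519/19.
24³ = 13824 falls short of 480519/19 but 24⁴ = 331776 reaches it, so n = 4.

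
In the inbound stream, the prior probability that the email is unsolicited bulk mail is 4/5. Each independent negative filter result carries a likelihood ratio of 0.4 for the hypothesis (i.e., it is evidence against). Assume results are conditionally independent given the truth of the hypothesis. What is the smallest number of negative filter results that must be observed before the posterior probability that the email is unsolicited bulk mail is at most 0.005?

Prior odds = 0.8/0.2 = 4.
Likelihood ratio per negative filter result = 0.4.
Target odds: 0.005 ÷ 0.995 = 1/199.
Need 4 × 0.4ⁿ ≤ 1/199, i.e. 0.4ⁿ ≤ 1/796.
0.4⁷ = 128/78125 is still above 1/796 but 0.4⁸ = 256/390625 is at or below it, so n = 8.

8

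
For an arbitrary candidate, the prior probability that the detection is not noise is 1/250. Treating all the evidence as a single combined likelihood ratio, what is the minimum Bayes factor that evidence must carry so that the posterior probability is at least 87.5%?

Prior odds = 0.004/0.996 = 1/249.
Target odds = 0.875/0.125 = 7.
Required Bayes factor = 7 ÷ (1/249) = 1743.

1743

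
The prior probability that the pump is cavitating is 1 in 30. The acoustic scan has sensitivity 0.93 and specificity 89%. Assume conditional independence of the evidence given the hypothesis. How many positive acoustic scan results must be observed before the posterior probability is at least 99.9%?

5

Prior odds = (1/30)/(29/30) = 1/29.
False-positive rate = 1 − 0.89 = 0.11; likelihood ratio of a positive = 0.93/0.11 = 93/11.
Target posterior odds = 0.999/0.001 = 999.
Require (93/11)ⁿ ≥ 999 ÷ (1/29) = 28971.
(93/11)⁴ = 74805201/14641 falls short of 28971 but (93/11)⁵ ≈43196.8 reaches it, so n = 5.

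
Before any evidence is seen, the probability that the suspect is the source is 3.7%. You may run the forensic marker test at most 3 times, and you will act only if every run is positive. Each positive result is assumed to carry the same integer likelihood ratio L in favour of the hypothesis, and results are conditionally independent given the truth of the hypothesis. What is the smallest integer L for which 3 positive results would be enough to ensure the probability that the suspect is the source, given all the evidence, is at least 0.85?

Prior odds = 0.037/0.963 = 37/963.
Target odds = 0.85/0.15 = 17/3.
Need L³ ≥ 17/3 ÷ (37/963) = 5457/37.
5³ = 125 < 5457/37 ≤ 216 = 6³, so L = 6.

6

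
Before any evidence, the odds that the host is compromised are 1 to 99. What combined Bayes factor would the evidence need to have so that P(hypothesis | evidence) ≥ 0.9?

Prior odds = 1/99.
Target odds = 0.9/0.1 = 9.
Required Bayes factor = 9 ÷ (1/99) = 891.

891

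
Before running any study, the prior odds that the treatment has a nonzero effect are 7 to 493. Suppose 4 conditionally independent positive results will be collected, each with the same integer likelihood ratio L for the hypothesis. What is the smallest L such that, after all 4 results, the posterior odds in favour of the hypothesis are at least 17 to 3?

Prior odds = 7/493.
Target odds = 17/3.
Need L⁴ ≥ 17/3 ÷ (7/493) = 8381/21.
4⁴ = 256 < 8381/21 ≤ 625 = 5⁴, so L = 5.

5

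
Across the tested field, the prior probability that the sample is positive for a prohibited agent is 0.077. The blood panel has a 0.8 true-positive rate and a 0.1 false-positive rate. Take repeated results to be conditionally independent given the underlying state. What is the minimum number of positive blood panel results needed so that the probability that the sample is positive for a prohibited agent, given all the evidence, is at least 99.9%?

Prior odds = 0.077/0.923 = 77/923.
Likelihood ratio of a positive result = 0.8/0.1 = 8.
Target odds: 0.999 ÷ 0.001 = 999.
Need (77/923) × 8ⁿ ≥ 999, i.e. 8ⁿ ≥ 922077/77.
8⁴ = 4096 falls short of 922077/77 but 8⁵ = 32768 reaches it, so n = 5.

5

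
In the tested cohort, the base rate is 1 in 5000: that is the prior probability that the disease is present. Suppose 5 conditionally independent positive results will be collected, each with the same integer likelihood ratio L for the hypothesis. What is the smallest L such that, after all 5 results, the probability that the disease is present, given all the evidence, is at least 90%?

9

Prior odds = 0.0002/0.9998 = 1/4999.
Target odds = 0.9/0.1 = 9.
Need L⁵ ≥ 9 ÷ (1/4999) = 44991.
8⁵ = 32768 < 44991 ≤ 59049 = 9⁵, so L = 9.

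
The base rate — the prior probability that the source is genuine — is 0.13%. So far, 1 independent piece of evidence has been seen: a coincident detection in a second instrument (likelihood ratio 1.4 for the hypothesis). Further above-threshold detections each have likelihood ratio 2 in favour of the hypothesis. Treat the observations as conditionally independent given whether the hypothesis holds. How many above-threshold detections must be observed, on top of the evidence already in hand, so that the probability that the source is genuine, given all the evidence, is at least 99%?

16

Prior odds = 0.0013/0.9987 = 13/9987.
Bayes factor of the evidence already in hand = 1.4.
Odds after that evidence = (13/9987) × 1.4 = 91/49935.
Target odds = 0.99/0.01 = 99.
Need 2ⁿ ≥ 99 ÷ (91/49935) = 4943565/91.
2¹⁵ = 32768 falls short of 4943565/91 but 2¹⁶ = 65536 reaches it, so n = 16.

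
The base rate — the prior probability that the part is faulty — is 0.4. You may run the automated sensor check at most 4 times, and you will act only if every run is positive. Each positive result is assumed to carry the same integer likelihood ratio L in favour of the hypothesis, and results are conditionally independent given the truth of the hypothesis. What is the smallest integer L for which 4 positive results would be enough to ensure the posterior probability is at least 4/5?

2

Prior odds = 0.4/0.6 = 2/3.
Target odds = 0.8/0.2 = 4.
Need L⁴ ≥ 4 ÷ (2/3) = 6.
1⁴ = 1 < 6 ≤ 16 = 2⁴, so L = 2.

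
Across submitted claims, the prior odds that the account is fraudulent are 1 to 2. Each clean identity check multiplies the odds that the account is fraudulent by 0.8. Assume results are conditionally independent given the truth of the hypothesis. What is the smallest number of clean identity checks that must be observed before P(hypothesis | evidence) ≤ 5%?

11

Prior odds = 0.5.
Likelihood ratio per clean identity check = 0.8.
Target posterior odds = 0.05/0.95 = 1/19.
Need 0.5 × 0.8ⁿ ≤ 1/19, i.e. 0.8ⁿ ≤ 2/19.
0.8¹⁰ = 1048576/9765625 is still above 2/19 but 0.8¹¹ = 4194304/48828125 is at or below it, so n = 11.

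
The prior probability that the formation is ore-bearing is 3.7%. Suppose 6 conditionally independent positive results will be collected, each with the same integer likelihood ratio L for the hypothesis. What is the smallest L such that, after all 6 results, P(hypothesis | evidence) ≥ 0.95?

Prior odds = 0.037/0.963 = 37/963.
Target odds = 0.95/0.05 = 19.
Need L⁶ ≥ 19 ÷ (37/963) = 18297/37.
2⁶ = 64 < 18297/37 ≤ 729 = 3⁶, so L = 3.

3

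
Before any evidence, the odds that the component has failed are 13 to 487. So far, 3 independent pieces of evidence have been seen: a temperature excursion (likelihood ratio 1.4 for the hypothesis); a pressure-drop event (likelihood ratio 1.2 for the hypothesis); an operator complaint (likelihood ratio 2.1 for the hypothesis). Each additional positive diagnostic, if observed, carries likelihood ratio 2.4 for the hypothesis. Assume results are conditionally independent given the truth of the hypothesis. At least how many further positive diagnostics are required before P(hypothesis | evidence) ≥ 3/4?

Prior odds = 13/487.
Combined Bayes factor of the evidence already in hand = 1.4 × 1.2 × 2.1 = 3.528.
Odds after that evidence = (13/487) × 3.528 = 5733/60875.
Target odds = 0.75/0.25 = 3.
Need 2.4ⁿ ≥ 3 ÷ (5733/60875) = 60875/1911.
2.4³ = 13.824 falls short of 60875/1911 but 2.4⁴ = 33.1776 reaches it, so n = 4.

4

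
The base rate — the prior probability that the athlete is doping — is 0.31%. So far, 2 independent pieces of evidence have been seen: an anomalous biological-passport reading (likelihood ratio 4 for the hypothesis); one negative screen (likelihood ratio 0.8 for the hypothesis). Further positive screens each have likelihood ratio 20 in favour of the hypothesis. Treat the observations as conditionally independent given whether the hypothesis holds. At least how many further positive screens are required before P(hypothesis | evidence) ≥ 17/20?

3

Prior odds = 0.0031/0.9969 = 31/9969.
Combined Bayes factor of the evidence already in hand = 4 × 0.8 = 3.2.
Odds after that evidence = (31/9969) × 3.2 = 496/49845.
Target odds = 0.85/0.15 = 17/3.
Need 20ⁿ ≥ 17/3 ÷ (496/49845) = 282455/496.
20² = 400 falls short of 282455/496 but 20³ = 8000 reaches it, so n = 3.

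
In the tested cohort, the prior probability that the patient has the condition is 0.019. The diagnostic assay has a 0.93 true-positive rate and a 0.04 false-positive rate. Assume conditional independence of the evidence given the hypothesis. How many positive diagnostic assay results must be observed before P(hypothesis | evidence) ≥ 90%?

Prior odds: 0.019 ÷ 0.981 = 19/981.
Likelihood ratio of a positive result = 0.93/0.04 = 23.25.
Target posterior odds = 0.9/0.1 = 9.
Require 23.25ⁿ ≥ 9 ÷ (19/981) = 8829/19.
23.25¹ = 23.25 falls short of 8829/19 but 23.25² = 540.5625 reaches it, so n = 2.

2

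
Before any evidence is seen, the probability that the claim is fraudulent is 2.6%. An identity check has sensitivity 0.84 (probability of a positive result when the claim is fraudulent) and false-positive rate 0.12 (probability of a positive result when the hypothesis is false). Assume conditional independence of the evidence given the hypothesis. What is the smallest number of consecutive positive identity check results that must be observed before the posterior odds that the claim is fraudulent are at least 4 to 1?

Prior odds: 0.026 ÷ 0.974 = 13/487.
Likelihood ratio of a positive result = 0.84/0.12 = 7.
Target odds = 4.
Need (13/487) × 7ⁿ ≥ 4, i.e. 7ⁿ ≥ 1948/13.
7² = 49 falls short of 1948/13 but 7³ = 343 reaches it, so n = 3.

3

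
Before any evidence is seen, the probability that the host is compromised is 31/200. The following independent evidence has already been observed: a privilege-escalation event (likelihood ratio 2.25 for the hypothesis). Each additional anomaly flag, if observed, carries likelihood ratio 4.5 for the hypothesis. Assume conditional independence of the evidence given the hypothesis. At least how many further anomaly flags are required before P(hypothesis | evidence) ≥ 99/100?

4

Prior odds = 0.155/0.845 = 31/169.
Bayes factor of the evidence already in hand = 2.25.
Odds after that evidence = (31/169) × 2.25 = 279/676.
Target odds = 0.99/0.01 = 99.
Need 4.5ⁿ ≥ 99 ÷ (279/676) = 7436/31.
4.5³ = 91.125 falls short of 7436/31 but 4.5⁴ = 410.0625 reaches it, so n = 4.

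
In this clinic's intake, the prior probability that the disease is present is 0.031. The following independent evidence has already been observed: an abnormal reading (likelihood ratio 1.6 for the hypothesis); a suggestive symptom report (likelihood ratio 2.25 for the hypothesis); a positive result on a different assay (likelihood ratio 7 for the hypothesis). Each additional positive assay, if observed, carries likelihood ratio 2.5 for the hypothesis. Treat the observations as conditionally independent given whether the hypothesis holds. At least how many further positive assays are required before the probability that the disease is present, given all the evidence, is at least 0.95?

Prior odds = 0.031/0.969 = 31/969.
Combined Bayes factor of the evidence already in hand = 1.6 × 2.25 × 7 = 25.2.
Odds after that evidence = (31/969) × 25.2 = 1302/1615.
Target odds = 0.95/0.05 = 19.
Need 2.5ⁿ ≥ 19 ÷ (1302/1615) = 30685/1302.
2.5³ = 15.625 falls short of 30685/1302 but 2.5⁴ = 39.0625 reaches it, so n = 4.

4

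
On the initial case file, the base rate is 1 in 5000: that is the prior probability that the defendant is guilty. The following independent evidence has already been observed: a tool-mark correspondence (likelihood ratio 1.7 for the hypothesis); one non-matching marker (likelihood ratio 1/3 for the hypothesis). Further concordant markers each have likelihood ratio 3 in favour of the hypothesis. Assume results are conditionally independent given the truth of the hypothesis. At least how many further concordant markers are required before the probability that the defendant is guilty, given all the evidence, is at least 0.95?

Prior odds = 0.0002/0.9998 = 1/4999.
Combined Bayes factor of the evidence already in hand = 1.7 × (1/3) = 17/30.
Odds after that evidence = (1/4999) × 17/30 = 17/149970.
Target odds = 0.95/0.05 = 19.
Need 3ⁿ ≥ 19 ÷ (17/149970) = 2849430/17.
3¹⁰ = 59049 falls short of 2849430/17 but 3¹¹ = 177147 reaches it, so n = 11.

11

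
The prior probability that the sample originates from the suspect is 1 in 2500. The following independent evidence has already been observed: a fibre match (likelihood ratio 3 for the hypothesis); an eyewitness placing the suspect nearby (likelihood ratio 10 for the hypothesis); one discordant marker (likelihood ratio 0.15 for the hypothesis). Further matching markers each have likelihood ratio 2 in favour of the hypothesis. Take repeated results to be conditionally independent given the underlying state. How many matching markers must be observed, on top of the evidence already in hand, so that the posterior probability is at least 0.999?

Prior odds = 0.0004/0.9996 = 1/2499.
Combined Bayes factor of the evidence already in hand = 3 × 10 × 0.15 = 4.5.
Odds after that evidence = (1/2499) × 4.5 = 3/1666.
Target odds = 0.999/0.001 = 999.
Need 2ⁿ ≥ 999 ÷ (3/1666) = 554778.
2¹⁹ = 524288 falls short of 554778 but 2²⁰ = 1048576 reaches it, so n = 20.

20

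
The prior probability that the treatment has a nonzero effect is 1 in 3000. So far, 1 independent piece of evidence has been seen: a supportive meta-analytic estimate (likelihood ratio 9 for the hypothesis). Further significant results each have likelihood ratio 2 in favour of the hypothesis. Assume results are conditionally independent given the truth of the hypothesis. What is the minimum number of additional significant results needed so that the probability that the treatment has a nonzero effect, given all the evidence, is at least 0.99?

16

Prior odds = (1/3000)/(2999/3000) = 1/2999.
Bayes factor of the evidence already in hand = 9.
Odds after that evidence = (1/2999) × 9 = 9/2999.
Target odds = 0.99/0.01 = 99.
Need 2ⁿ ≥ 99 ÷ (9/2999) = 32989.
2¹⁵ = 32768 falls short of 32989 but 2¹⁶ = 65536 reaches it, so n = 16.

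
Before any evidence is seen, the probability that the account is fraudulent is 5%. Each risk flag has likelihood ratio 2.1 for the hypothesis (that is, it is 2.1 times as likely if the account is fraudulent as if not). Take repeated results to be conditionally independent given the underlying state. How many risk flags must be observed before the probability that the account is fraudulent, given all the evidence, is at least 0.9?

Prior odds: 0.05 ÷ 0.95 = 1/19.
Likelihood ratio per risk flag = 2.1.
Target posterior odds = 0.9/0.1 = 9.
Need (1/19) × 2.1ⁿ ≥ 9, i.e. 2.1ⁿ ≥ 171.
2.1⁶ = 85766121/1000000 falls short of 171 but 2.1⁷ ≈180.109 reaches it, so n = 7.

7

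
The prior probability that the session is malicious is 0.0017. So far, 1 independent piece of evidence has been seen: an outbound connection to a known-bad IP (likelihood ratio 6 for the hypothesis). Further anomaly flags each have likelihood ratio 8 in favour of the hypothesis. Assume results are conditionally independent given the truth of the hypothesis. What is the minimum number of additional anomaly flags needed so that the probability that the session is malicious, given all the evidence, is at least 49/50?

Prior odds = 0.0017/0.9983 = 17/9983.
Bayes factor of the evidence already in hand = 6.
Odds after that evidence = (17/9983) × 6 = 102/9983.
Target odds = 0.98/0.02 = 49.
Need 8ⁿ ≥ 49 ÷ (102/9983) = 489167/102.
8⁴ = 4096 falls short of 489167/102 but 8⁵ = 32768 reaches it, so n = 5.

5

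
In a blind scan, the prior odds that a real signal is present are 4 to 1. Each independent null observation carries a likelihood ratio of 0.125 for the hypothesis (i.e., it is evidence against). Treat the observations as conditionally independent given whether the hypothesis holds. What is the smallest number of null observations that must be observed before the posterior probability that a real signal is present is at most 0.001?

Prior odds = 4.
Likelihood ratio per null observation = 0.125.
Target odds: 0.001 ÷ 0.999 = 1/999.
Need 4 × 0.125ⁿ ≤ 1/999, i.e. 0.125ⁿ ≤ 1/3996.
0.125³ = 0.001953125 is still above 1/3996 but 0.125⁴ = 1/4096 is at or below it, so n = 4.

4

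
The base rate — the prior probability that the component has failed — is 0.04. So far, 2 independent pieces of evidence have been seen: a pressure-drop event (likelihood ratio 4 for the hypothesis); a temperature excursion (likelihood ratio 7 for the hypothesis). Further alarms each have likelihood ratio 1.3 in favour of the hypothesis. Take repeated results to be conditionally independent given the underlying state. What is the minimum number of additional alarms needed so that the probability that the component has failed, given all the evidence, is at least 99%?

Prior odds = 0.04/0.96 = 1/24.
Combined Bayes factor of the evidence already in hand = 4 × 7 = 28.
Odds after that evidence = (1/24) × 28 = 7/6.
Target odds = 0.99/0.01 = 99.
Need 1.3ⁿ ≥ 99 ÷ (7/6) = 594/7.
1.3¹⁶ ≈66.5417 falls short of 594/7 but 1.3¹⁷ ≈86.5042 reaches it, so n = 17.

17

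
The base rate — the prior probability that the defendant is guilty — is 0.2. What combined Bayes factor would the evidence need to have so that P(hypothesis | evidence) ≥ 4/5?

16

Prior odds = 0.2/0.8 = 0.25.
Target odds = 0.8/0.2 = 4.
Required Bayes factor = 4 ÷ 0.25 = 16.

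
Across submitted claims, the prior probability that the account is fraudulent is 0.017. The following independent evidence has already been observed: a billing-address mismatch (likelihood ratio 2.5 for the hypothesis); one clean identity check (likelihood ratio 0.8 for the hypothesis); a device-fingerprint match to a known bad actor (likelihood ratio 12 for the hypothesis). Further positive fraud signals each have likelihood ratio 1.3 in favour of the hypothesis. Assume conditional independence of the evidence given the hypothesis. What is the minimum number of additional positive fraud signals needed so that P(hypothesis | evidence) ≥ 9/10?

Prior odds = 0.017/0.983 = 17/983.
Combined Bayes factor of the evidence already in hand = 2.5 × 0.8 × 12 = 24.
Odds after that evidence = (17/983) × 24 = 408/983.
Target odds = 0.9/0.1 = 9.
Need 1.3ⁿ ≥ 9 ÷ (408/983) = 2949/136.
1.3¹¹ ≈17.9216 falls short of 2949/136 but 1.3¹² ≈23.2981 reaches it, so n = 12.

12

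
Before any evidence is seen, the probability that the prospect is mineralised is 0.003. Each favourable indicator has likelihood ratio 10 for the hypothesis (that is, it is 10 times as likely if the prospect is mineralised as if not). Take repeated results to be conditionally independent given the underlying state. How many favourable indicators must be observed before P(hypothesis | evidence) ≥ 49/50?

5

Prior odds: 0.003 ÷ 0.997 = 3/997.
Likelihood ratio per favourable indicator = 10.
Target posterior odds = 0.98/0.02 = 49.
Need (3/997) × 10ⁿ ≥ 49, i.e. 10ⁿ ≥ 48853/3.
10⁴ = 10000 falls short of 48853/3 but 10⁵ = 100000 reaches it, so n = 5.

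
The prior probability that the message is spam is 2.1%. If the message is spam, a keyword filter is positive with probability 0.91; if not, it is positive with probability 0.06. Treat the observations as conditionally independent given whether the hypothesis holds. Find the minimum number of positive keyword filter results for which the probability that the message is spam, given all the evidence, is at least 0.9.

3

Prior odds: 0.021 ÷ 0.979 = 21/979.
Likelihood ratio of a positive = 0.91/0.06 = 91/6.
Target posterior odds = 0.9/0.1 = 9.
Need (21/979) × (91/6)ⁿ ≥ 9, i.e. (91/6)ⁿ ≥ 2937/7.
(91/6)² = 8281/36 falls short of 2937/7 but (91/6)³ = 753571/216 reaches it, so n = 3.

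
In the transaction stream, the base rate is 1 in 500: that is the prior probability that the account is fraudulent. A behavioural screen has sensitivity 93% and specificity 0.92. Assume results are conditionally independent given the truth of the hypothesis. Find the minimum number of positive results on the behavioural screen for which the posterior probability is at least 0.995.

5

Prior odds = 0.002/0.998 = 1/499.
False-positive rate = 1 − 0.92 = 0.08; likelihood ratio of a positive = 0.93/0.08 = 11.625.
Target odds: 0.995 ÷ 0.005 = 199.
Need (1/499) × 11.625ⁿ ≥ 199, i.e. 11.625ⁿ ≥ 99301.
11.625⁴ = 74805201/4096 falls short of 99301 but 11.625⁵ ≈212307 reaches it, so n = 5.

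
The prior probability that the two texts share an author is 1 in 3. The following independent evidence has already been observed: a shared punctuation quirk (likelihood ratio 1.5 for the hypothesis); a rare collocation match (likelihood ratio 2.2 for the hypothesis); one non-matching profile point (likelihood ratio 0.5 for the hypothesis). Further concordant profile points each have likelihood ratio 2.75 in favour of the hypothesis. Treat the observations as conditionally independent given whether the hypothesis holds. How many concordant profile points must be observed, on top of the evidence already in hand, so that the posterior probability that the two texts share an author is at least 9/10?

Prior odds = (1/3)/(2/3) = 0.5.
Combined Bayes factor of the evidence already in hand = 1.5 × 2.2 × 0.5 = 1.65.
Odds after that evidence = 0.5 × 1.65 = 0.825.
Target odds = 0.9/0.1 = 9.
Need 2.75ⁿ ≥ 9 ÷ 0.825 = 120/11.
2.75² = 7.5625 falls short of 120/11 but 2.75³ = 20.796875 reaches it, so n = 3.

3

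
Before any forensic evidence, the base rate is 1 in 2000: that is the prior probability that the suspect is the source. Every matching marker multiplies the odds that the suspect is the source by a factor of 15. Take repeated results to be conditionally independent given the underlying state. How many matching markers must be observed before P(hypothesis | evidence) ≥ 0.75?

4

Prior odds = 0.0005/0.9995 = 1/1999.
Likelihood ratio per matching marker = 15.
Target odds: 0.75 ÷ 0.25 = 3.
Need (1/1999) × 15ⁿ ≥ 3, i.e. 15ⁿ ≥ 5997.
15³ = 3375 falls short of 5997 but 15⁴ = 50625 reaches it, so n = 4.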